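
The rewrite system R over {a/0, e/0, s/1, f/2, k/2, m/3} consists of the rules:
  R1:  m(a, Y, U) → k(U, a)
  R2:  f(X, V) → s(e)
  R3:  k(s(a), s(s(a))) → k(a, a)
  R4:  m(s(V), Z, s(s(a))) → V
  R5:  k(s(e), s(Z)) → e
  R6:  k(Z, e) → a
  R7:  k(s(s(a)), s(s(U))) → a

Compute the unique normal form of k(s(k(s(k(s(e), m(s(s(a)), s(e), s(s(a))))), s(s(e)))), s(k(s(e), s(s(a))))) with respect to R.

1. k(s(k(s(k(s(e), m(s(s(a)), s(e), s(s(a))))), s(s(e)))), s(k(s(e), s(s(a)))))  →  k(s(k(s(k(s(e), s(a))), s(s(e)))), s(k(s(e), s(s(a)))))   [R4 at 1.1.1.1.2]
2. k(s(k(s(k(s(e), s(a))), s(s(e)))), s(k(s(e), s(s(a)))))  →  k(s(k(s(e), s(s(e)))), s(k(s(e), s(s(a)))))   [R5 at 1.1.1.1]
3. k(s(k(s(e), s(s(e)))), s(k(s(e), s(s(a)))))  →  k(s(e), s(k(s(e), s(s(a)))))   [R5 at 1.1]
4. k(s(e), s(k(s(e), s(s(a)))))  →  e   [R5 at ε]

e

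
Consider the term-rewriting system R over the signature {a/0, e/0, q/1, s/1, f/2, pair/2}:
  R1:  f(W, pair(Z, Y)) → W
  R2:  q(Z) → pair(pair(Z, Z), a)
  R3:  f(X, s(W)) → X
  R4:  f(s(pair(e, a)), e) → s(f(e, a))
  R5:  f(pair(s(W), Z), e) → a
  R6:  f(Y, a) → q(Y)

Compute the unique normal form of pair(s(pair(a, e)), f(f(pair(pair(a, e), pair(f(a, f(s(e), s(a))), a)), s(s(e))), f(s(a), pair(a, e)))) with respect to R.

1. pair(s(pair(a, e)), f(f(pair(pair(a, e), pair(f(a, f(s(e), s(a))), a)), s(s(e))), f(s(a), pair(a, e))))  →  pair(s(pair(a, e)), f(pair(pair(a, e), pair(f(a, f(s(e), s(a))), a)), f(s(a), pair(a, e))))   [R3 at 2.1]
2. pair(s(pair(a, e)), f(pair(pair(a, e), pair(f(a, f(s(e), s(a))), a)), f(s(a), pair(a, e))))  →  pair(s(pair(a, e)), f(pair(pair(a, e), pair(f(a, s(e)), a)), f(s(a), pair(a, e))))   [R3 at 2.1.2.1.2]
3. pair(s(pair(a, e)), f(pair(pair(a, e), pair(f(a, s(e)), a)), f(s(a), pair(a, e))))  →  pair(s(pair(a, e)), f(pair(pair(a, e), pair(a, a)), f(s(a), pair(a, e))))   [R3 at 2.1.2.1]
4. pair(s(pair(a, e)), f(pair(pair(a, e), pair(a, a)), f(s(a), pair(a, e))))  →  pair(s(pair(a, e)), f(pair(pair(a, e), pair(a, a)), s(a)))   [R1 at 2.2]
5. pair(s(pair(a, e)), f(pair(pair(a, e), pair(a, a)), s(a)))  →  pair(s(pair(a, e)), pair(pair(a, e), pair(a, a)))   [R3 at 2]

pair(s(pair(a, e)), pair(pair(a, e), pair(a, a)))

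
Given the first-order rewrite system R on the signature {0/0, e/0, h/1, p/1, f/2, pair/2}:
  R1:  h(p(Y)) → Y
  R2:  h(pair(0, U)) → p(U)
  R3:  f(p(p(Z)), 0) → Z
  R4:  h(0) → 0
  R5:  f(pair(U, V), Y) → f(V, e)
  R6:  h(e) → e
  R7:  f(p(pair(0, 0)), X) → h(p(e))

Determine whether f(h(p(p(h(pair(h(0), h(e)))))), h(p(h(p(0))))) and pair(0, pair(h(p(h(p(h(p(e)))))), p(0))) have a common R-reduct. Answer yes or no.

Reduce t₁ = f(h(p(p(h(pair(h(0), h(e)))))), h(p(h(p(0))))):
1. f(h(p(p(h(pair(h(0), h(e)))))), h(p(h(p(0)))))  →  f(p(h(pair(h(0), h(e)))), h(p(h(p(0)))))   [R1 at 1]
2. f(p(h(pair(h(0), h(e)))), h(p(h(p(0)))))  →  f(p(h(pair(0, h(e)))), h(p(h(p(0)))))   [R4 at 1.1.1.1]
3. f(p(h(pair(0, h(e)))), h(p(h(p(0)))))  →  f(p(p(h(e))), h(p(h(p(0)))))   [R2 at 1.1]
4. f(p(p(h(e))), h(p(h(p(0)))))  →  f(p(p(e)), h(p(h(p(0)))))   [R6 at 1.1.1]
5. f(p(p(e)), h(p(h(p(0)))))  →  f(p(p(e)), h(p(0)))   [R1 at 2]
6. f(p(p(e)), h(p(0)))  →  f(p(p(e)), 0)   [R1 at 2]
7. f(p(p(e)), 0)  →  e   [R3 at ε]

Reduce t₂ = pair(0, pair(h(p(h(p(h(p(e)))))), p(0))):
1. pair(0, pair(h(p(h(p(h(p(e)))))), p(0)))  →  pair(0, pair(h(p(h(p(e)))), p(0)))   [R1 at 2.1]
2. pair(0, pair(h(p(h(p(e)))), p(0)))  →  pair(0, pair(h(p(e)), p(0)))   [R1 at 2.1]
3. pair(0, pair(h(p(e)), p(0)))  →  pair(0, pair(e, p(0)))   [R1 at 2.1]

no — NF(t₁) = e, NF(t₂) = pair(0, pair(e, p(0)))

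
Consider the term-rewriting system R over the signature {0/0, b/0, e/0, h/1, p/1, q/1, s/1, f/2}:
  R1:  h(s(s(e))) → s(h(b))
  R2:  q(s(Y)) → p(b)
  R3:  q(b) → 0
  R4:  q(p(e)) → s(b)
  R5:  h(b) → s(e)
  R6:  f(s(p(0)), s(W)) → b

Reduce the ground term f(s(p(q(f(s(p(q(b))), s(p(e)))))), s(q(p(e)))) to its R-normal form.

b

1. f(s(p(q(f(s(p(q(b))), s(p(e)))))), s(q(p(e))))  →  f(s(p(q(f(s(p(0)), s(p(e)))))), s(q(p(e))))   [R3 at 1.1.1.1.1.1.1]
2. f(s(p(q(f(s(p(0)), s(p(e)))))), s(q(p(e))))  →  f(s(p(q(b))), s(q(p(e))))   [R6 at 1.1.1.1]
3. f(s(p(q(b))), s(q(p(e))))  →  f(s(p(0)), s(q(p(e))))   [R3 at 1.1.1]
4. f(s(p(0)), s(q(p(e))))  →  b   [R6 at ε]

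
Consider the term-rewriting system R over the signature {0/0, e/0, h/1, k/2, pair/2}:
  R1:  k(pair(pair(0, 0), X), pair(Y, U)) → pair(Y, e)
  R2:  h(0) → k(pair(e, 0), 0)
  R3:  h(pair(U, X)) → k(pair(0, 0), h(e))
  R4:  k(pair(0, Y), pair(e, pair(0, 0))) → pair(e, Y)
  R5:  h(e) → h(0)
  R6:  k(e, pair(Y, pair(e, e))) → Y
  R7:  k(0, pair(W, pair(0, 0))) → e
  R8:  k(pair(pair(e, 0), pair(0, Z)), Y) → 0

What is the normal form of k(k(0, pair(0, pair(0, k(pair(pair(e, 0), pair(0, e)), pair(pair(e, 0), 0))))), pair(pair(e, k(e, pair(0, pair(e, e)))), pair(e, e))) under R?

1. k(k(0, pair(0, pair(0, k(pair(pair(e, 0), pair(0, e)), pair(pair(e, 0), 0))))), pair(pair(e, k(e, pair(0, pair(e, e)))), pair(e, e)))  →  k(k(0, pair(0, pair(0, 0))), pair(pair(e, k(e, pair(0, pair(e, e)))), pair(e, e)))   [R8 at 1.2.2.2]
2. k(k(0, pair(0, pair(0, 0))), pair(pair(e, k(e, pair(0, pair(e, e)))), pair(e, e)))  →  k(e, pair(pair(e, k(e, pair(0, pair(e, e)))), pair(e, e)))   [R7 at 1]
3. k(e, pair(pair(e, k(e, pair(0, pair(e, e)))), pair(e, e)))  →  pair(e, k(e, pair(0, pair(e, e))))   [R6 at ε]
4. pair(e, k(e, pair(0, pair(e, e))))  →  pair(e, 0)   [R6 at 2]

pair(e, 0)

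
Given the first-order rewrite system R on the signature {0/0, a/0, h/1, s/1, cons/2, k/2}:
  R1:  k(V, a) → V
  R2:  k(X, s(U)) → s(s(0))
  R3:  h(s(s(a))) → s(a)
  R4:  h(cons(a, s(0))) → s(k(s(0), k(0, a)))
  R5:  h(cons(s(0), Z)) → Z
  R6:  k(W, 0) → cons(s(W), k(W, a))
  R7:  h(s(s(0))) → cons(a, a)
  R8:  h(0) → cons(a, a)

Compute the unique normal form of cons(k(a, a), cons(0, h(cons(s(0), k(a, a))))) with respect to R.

cons(a, cons(0, a))

1. cons(k(a, a), cons(0, h(cons(s(0), k(a, a)))))  →  cons(a, cons(0, h(cons(s(0), k(a, a)))))   [R1 at 1]
2. cons(a, cons(0, h(cons(s(0), k(a, a)))))  →  cons(a, cons(0, k(a, a)))   [R5 at 2.2]
3. cons(a, cons(0, k(a, a)))  →  cons(a, cons(0, a))   [R1 at 2.2]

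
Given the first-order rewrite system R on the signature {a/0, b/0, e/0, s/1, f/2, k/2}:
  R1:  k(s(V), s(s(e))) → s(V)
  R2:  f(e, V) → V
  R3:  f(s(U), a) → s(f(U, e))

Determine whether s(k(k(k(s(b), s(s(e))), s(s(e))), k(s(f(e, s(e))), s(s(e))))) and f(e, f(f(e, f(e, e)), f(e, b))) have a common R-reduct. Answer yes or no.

no — NF(t₁) = s(s(b)), NF(t₂) = b

Reduce t₁ = s(k(k(k(s(b), s(s(e))), s(s(e))), k(s(f(e, s(e))), s(s(e))))):
1. s(k(k(k(s(b), s(s(e))), s(s(e))), k(s(f(e, s(e))), s(s(e)))))  →  s(k(k(s(b), s(s(e))), k(s(f(e, s(e))), s(s(e)))))   [R1 at 1.1.1]
2. s(k(k(s(b), s(s(e))), k(s(f(e, s(e))), s(s(e)))))  →  s(k(s(b), k(s(f(e, s(e))), s(s(e)))))   [R1 at 1.1]
3. s(k(s(b), k(s(f(e, s(e))), s(s(e)))))  →  s(k(s(b), s(f(e, s(e)))))   [R1 at 1.2]
4. s(k(s(b), s(f(e, s(e)))))  →  s(k(s(b), s(s(e))))   [R2 at 1.2.1]
5. s(k(s(b), s(s(e))))  →  s(s(b))   [R1 at 1]

Reduce t₂ = f(e, f(f(e, f(e, e)), f(e, b))):
1. f(e, f(f(e, f(e, e)), f(e, b)))  →  f(f(e, f(e, e)), f(e, b))   [R2 at ε]
2. f(f(e, f(e, e)), f(e, b))  →  f(f(e, e), f(e, b))   [R2 at 1]
3. f(f(e, e), f(e, b))  →  f(e, f(e, b))   [R2 at 1]
4. f(e, f(e, b))  →  f(e, b)   [R2 at ε]
5. f(e, b)  →  b   [R2 at ε]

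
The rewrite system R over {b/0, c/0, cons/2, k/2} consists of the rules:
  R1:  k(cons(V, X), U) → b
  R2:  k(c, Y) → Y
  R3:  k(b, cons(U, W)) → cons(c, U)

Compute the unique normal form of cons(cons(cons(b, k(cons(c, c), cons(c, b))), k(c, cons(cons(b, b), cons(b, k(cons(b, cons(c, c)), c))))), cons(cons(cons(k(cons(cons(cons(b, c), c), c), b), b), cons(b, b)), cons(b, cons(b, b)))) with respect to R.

1. cons(cons(cons(b, k(cons(c, c), cons(c, b))), k(c, cons(cons(b, b), cons(b, k(cons(b, cons(c, c)), c))))), cons(cons(cons(k(cons(cons(cons(b, c), c), c), b), b), cons(b, b)), cons(b, cons(b, b))))  →  cons(cons(cons(b, b), k(c, cons(cons(b, b), cons(b, k(cons(b, cons(c, c)), c))))), cons(cons(cons(k(cons(cons(cons(b, c), c), c), b), b), cons(b, b)), cons(b, cons(b, b))))   [R1 at 1.1.2]
2. cons(cons(cons(b, b), k(c, cons(cons(b, b), cons(b, k(cons(b, cons(c, c)), c))))), cons(cons(cons(k(cons(cons(cons(b, c), c), c), b), b), cons(b, b)), cons(b, cons(b, b))))  →  cons(cons(cons(b, b), cons(cons(b, b), cons(b, k(cons(b, cons(c, c)), c)))), cons(cons(cons(k(cons(cons(cons(b, c), c), c), b), b), cons(b, b)), cons(b, cons(b, b))))   [R2 at 1.2]
3. cons(cons(cons(b, b), cons(cons(b, b), cons(b, k(cons(b, cons(c, c)), c)))), cons(cons(cons(k(cons(cons(cons(b, c), c), c), b), b), cons(b, b)), cons(b, cons(b, b))))  →  cons(cons(cons(b, b), cons(cons(b, b), cons(b, b))), cons(cons(cons(k(cons(cons(cons(b, c), c), c), b), b), cons(b, b)), cons(b, cons(b, b))))   [R1 at 1.2.2.2]
4. cons(cons(cons(b, b), cons(cons(b, b), cons(b, b))), cons(cons(cons(k(cons(cons(cons(b, c), c), c), b), b), cons(b, b)), cons(b, cons(b, b))))  →  cons(cons(cons(b, b), cons(cons(b, b), cons(b, b))), cons(cons(cons(b, b), cons(b, b)), cons(b, cons(b, b))))   [R1 at 2.1.1.1]

cons(cons(cons(b, b), cons(cons(b, b), cons(b, b))), cons(cons(cons(b, b), cons(b, b)), cons(b, cons(b, b))))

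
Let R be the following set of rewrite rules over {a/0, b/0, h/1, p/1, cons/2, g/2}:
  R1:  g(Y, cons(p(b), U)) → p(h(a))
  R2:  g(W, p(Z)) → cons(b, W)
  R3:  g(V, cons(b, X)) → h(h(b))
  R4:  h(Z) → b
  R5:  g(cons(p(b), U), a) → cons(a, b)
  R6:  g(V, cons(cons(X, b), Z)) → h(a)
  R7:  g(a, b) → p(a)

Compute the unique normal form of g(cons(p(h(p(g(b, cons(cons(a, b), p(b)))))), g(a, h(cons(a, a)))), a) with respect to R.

cons(a, b)

1. g(cons(p(h(p(g(b, cons(cons(a, b), p(b)))))), g(a, h(cons(a, a)))), a)  →  g(cons(p(b), g(a, h(cons(a, a)))), a)   [R4 at 1.1.1]
2. g(cons(p(b), g(a, h(cons(a, a)))), a)  →  cons(a, b)   [R5 at ε]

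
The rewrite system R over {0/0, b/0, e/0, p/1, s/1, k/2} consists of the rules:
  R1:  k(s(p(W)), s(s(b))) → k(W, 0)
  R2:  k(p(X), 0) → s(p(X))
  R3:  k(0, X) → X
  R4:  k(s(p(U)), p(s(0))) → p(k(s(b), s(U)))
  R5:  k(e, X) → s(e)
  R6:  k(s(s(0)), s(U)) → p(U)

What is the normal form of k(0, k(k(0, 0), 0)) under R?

1. k(0, k(k(0, 0), 0))  →  k(k(0, 0), 0)   [R3 at ε]
2. k(k(0, 0), 0)  →  k(0, 0)   [R3 at 1]
3. k(0, 0)  →  0   [R3 at ε]

0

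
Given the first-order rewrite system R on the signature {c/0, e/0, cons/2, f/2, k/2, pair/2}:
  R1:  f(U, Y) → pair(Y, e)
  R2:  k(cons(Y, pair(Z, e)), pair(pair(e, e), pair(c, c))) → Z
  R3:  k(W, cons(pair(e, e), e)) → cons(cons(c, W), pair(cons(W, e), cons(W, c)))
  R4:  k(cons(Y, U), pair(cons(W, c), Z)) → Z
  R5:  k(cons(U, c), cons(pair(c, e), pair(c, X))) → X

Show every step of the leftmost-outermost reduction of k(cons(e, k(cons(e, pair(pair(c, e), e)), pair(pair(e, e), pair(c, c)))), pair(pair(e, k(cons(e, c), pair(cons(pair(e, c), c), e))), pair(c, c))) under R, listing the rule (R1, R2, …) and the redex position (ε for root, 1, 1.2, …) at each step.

c

1. k(cons(e, k(cons(e, pair(pair(c, e), e)), pair(pair(e, e), pair(c, c)))), pair(pair(e, k(cons(e, c), pair(cons(pair(e, c), c), e))), pair(c, c)))  →  k(cons(e, pair(c, e)), pair(pair(e, k(cons(e, c), pair(cons(pair(e, c), c), e))), pair(c, c)))   [R2 at 1.2]
2. k(cons(e, pair(c, e)), pair(pair(e, k(cons(e, c), pair(cons(pair(e, c), c), e))), pair(c, c)))  →  k(cons(e, pair(c, e)), pair(pair(e, e), pair(c, c)))   [R4 at 2.1.2]
3. k(cons(e, pair(c, e)), pair(pair(e, e), pair(c, c)))  →  c   [R2 at ε]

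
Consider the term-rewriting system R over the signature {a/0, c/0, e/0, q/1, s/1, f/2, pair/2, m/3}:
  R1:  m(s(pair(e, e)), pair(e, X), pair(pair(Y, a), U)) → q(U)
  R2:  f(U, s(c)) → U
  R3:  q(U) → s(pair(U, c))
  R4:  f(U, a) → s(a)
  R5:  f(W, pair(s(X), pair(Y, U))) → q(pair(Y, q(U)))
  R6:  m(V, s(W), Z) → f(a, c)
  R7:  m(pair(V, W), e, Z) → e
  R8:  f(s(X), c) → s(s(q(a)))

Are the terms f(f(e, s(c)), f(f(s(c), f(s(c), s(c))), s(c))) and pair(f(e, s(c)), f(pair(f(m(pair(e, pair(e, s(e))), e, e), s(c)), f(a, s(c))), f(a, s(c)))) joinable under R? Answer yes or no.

no — NF(t₁) = e, NF(t₂) = pair(e, s(a))

Reduce t₁ = f(f(e, s(c)), f(f(s(c), f(s(c), s(c))), s(c))):
1. f(f(e, s(c)), f(f(s(c), f(s(c), s(c))), s(c)))  →  f(e, f(f(s(c), f(s(c), s(c))), s(c)))   [R2 at 1]
2. f(e, f(f(s(c), f(s(c), s(c))), s(c)))  →  f(e, f(s(c), f(s(c), s(c))))   [R2 at 2]
3. f(e, f(s(c), f(s(c), s(c))))  →  f(e, f(s(c), s(c)))   [R2 at 2.2]
4. f(e, f(s(c), s(c)))  →  f(e, s(c))   [R2 at 2]
5. f(e, s(c))  →  e   [R2 at ε]

Reduce t₂ = pair(f(e, s(c)), f(pair(f(m(pair(e, pair(e, s(e))), e, e), s(c)), f(a, s(c))), f(a, s(c)))):
1. pair(f(e, s(c)), f(pair(f(m(pair(e, pair(e, s(e))), e, e), s(c)), f(a, s(c))), f(a, s(c))))  →  pair(e, f(pair(f(m(pair(e, pair(e, s(e))), e, e), s(c)), f(a, s(c))), f(a, s(c))))   [R2 at 1]
2. pair(e, f(pair(f(m(pair(e, pair(e, s(e))), e, e), s(c)), f(a, s(c))), f(a, s(c))))  →  pair(e, f(pair(m(pair(e, pair(e, s(e))), e, e), f(a, s(c))), f(a, s(c))))   [R2 at 2.1.1]
3. pair(e, f(pair(m(pair(e, pair(e, s(e))), e, e), f(a, s(c))), f(a, s(c))))  →  pair(e, f(pair(e, f(a, s(c))), f(a, s(c))))   [R7 at 2.1.1]
4. pair(e, f(pair(e, f(a, s(c))), f(a, s(c))))  →  pair(e, f(pair(e, a), f(a, s(c))))   [R2 at 2.1.2]
5. pair(e, f(pair(e, a), f(a, s(c))))  →  pair(e, f(pair(e, a), a))   [R2 at 2.2]
6. pair(e, f(pair(e, a), a))  →  pair(e, s(a))   [R4 at 2]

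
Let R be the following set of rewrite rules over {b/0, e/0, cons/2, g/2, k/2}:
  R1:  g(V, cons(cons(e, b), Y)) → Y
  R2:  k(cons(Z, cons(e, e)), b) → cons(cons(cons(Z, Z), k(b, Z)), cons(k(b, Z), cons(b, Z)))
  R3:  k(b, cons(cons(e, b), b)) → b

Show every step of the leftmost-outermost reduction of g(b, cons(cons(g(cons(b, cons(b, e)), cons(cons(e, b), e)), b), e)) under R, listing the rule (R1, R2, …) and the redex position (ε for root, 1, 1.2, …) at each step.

e

1. g(b, cons(cons(g(cons(b, cons(b, e)), cons(cons(e, b), e)), b), e))  →  g(b, cons(cons(e, b), e))   [R1 at 2.1.1]
2. g(b, cons(cons(e, b), e))  →  e   [R1 at ε]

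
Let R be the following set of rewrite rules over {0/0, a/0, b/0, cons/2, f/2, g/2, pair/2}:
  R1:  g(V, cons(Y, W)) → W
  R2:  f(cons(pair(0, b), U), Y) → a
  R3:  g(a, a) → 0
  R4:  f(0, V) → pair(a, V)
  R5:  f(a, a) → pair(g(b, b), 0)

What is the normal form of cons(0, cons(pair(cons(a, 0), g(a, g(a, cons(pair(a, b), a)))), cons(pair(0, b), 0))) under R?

cons(0, cons(pair(cons(a, 0), 0), cons(pair(0, b), 0)))

1. cons(0, cons(pair(cons(a, 0), g(a, g(a, cons(pair(a, b), a)))), cons(pair(0, b), 0)))  →  cons(0, cons(pair(cons(a, 0), g(a, a)), cons(pair(0, b), 0)))   [R1 at 2.1.2.2]
2. cons(0, cons(pair(cons(a, 0), g(a, a)), cons(pair(0, b), 0)))  →  cons(0, cons(pair(cons(a, 0), 0), cons(pair(0, b), 0)))   [R3 at 2.1.2]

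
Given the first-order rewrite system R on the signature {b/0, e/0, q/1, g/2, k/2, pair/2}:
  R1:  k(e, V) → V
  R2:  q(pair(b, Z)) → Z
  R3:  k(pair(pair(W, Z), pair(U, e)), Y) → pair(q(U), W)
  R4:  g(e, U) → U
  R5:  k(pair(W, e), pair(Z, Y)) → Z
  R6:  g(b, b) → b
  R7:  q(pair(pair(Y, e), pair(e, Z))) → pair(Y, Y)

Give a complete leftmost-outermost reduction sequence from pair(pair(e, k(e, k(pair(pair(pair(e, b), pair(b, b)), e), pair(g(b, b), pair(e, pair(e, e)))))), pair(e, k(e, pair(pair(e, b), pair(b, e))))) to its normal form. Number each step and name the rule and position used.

pair(pair(e, b), pair(e, pair(pair(e, b), pair(b, e))))

1. pair(pair(e, k(e, k(pair(pair(pair(e, b), pair(b, b)), e), pair(g(b, b), pair(e, pair(e, e)))))), pair(e, k(e, pair(pair(e, b), pair(b, e)))))  →  pair(pair(e, k(pair(pair(pair(e, b), pair(b, b)), e), pair(g(b, b), pair(e, pair(e, e))))), pair(e, k(e, pair(pair(e, b), pair(b, e)))))   [R1 at 1.2]
2. pair(pair(e, k(pair(pair(pair(e, b), pair(b, b)), e), pair(g(b, b), pair(e, pair(e, e))))), pair(e, k(e, pair(pair(e, b), pair(b, e)))))  →  pair(pair(e, g(b, b)), pair(e, k(e, pair(pair(e, b), pair(b, e)))))   [R5 at 1.2]
3. pair(pair(e, g(b, b)), pair(e, k(e, pair(pair(e, b), pair(b, e)))))  →  pair(pair(e, b), pair(e, k(e, pair(pair(e, b), pair(b, e)))))   [R6 at 1.2]
4. pair(pair(e, b), pair(e, k(e, pair(pair(e, b), pair(b, e)))))  →  pair(pair(e, b), pair(e, pair(pair(e, b), pair(b, e))))   [R1 at 2.2]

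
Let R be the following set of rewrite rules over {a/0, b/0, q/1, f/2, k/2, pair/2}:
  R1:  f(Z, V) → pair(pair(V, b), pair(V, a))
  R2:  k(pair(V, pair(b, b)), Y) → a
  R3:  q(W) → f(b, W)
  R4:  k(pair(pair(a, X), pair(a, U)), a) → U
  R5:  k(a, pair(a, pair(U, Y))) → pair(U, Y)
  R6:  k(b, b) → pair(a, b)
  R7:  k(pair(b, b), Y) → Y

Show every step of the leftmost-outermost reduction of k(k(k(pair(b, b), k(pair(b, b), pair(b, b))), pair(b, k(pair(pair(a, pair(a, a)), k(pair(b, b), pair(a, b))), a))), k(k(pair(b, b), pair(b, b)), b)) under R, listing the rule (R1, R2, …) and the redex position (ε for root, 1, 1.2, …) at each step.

b

1. k(k(k(pair(b, b), k(pair(b, b), pair(b, b))), pair(b, k(pair(pair(a, pair(a, a)), k(pair(b, b), pair(a, b))), a))), k(k(pair(b, b), pair(b, b)), b))  →  k(k(k(pair(b, b), pair(b, b)), pair(b, k(pair(pair(a, pair(a, a)), k(pair(b, b), pair(a, b))), a))), k(k(pair(b, b), pair(b, b)), b))   [R7 at 1.1]
2. k(k(k(pair(b, b), pair(b, b)), pair(b, k(pair(pair(a, pair(a, a)), k(pair(b, b), pair(a, b))), a))), k(k(pair(b, b), pair(b, b)), b))  →  k(k(pair(b, b), pair(b, k(pair(pair(a, pair(a, a)), k(pair(b, b), pair(a, b))), a))), k(k(pair(b, b), pair(b, b)), b))   [R7 at 1.1]
3. k(k(pair(b, b), pair(b, k(pair(pair(a, pair(a, a)), k(pair(b, b), pair(a, b))), a))), k(k(pair(b, b), pair(b, b)), b))  →  k(pair(b, k(pair(pair(a, pair(a, a)), k(pair(b, b), pair(a, b))), a)), k(k(pair(b, b), pair(b, b)), b))   [R7 at 1]
4. k(pair(b, k(pair(pair(a, pair(a, a)), k(pair(b, b), pair(a, b))), a)), k(k(pair(b, b), pair(b, b)), b))  →  k(pair(b, k(pair(pair(a, pair(a, a)), pair(a, b)), a)), k(k(pair(b, b), pair(b, b)), b))   [R7 at 1.2.1.2]
5. k(pair(b, k(pair(pair(a, pair(a, a)), pair(a, b)), a)), k(k(pair(b, b), pair(b, b)), b))  →  k(pair(b, b), k(k(pair(b, b), pair(b, b)), b))   [R4 at 1.2]
6. k(pair(b, b), k(k(pair(b, b), pair(b, b)), b))  →  k(k(pair(b, b), pair(b, b)), b)   [R7 at ε]
7. k(k(pair(b, b), pair(b, b)), b)  →  k(pair(b, b), b)   [R7 at 1]
8. k(pair(b, b), b)  →  b   [R7 at ε]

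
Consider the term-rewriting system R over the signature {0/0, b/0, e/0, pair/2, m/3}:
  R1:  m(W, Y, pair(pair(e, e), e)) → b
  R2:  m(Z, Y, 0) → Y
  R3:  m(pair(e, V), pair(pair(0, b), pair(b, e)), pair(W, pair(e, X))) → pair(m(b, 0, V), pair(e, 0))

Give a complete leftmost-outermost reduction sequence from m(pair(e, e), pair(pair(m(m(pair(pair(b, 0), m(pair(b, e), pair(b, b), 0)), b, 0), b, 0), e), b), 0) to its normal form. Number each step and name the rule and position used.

pair(pair(b, e), b)

1. m(pair(e, e), pair(pair(m(m(pair(pair(b, 0), m(pair(b, e), pair(b, b), 0)), b, 0), b, 0), e), b), 0)  →  pair(pair(m(m(pair(pair(b, 0), m(pair(b, e), pair(b, b), 0)), b, 0), b, 0), e), b)   [R2 at ε]
2. pair(pair(m(m(pair(pair(b, 0), m(pair(b, e), pair(b, b), 0)), b, 0), b, 0), e), b)  →  pair(pair(b, e), b)   [R2 at 1.1]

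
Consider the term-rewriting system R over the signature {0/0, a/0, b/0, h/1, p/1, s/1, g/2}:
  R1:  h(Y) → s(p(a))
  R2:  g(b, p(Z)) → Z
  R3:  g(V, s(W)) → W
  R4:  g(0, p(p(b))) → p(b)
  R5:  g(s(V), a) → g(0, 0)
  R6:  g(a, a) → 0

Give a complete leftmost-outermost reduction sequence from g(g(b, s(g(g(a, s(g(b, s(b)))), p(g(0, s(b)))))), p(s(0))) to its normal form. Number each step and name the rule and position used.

s(0)

1. g(g(b, s(g(g(a, s(g(b, s(b)))), p(g(0, s(b)))))), p(s(0)))  →  g(g(g(a, s(g(b, s(b)))), p(g(0, s(b)))), p(s(0)))   [R3 at 1]
2. g(g(g(a, s(g(b, s(b)))), p(g(0, s(b)))), p(s(0)))  →  g(g(g(b, s(b)), p(g(0, s(b)))), p(s(0)))   [R3 at 1.1]
3. g(g(g(b, s(b)), p(g(0, s(b)))), p(s(0)))  →  g(g(b, p(g(0, s(b)))), p(s(0)))   [R3 at 1.1]
4. g(g(b, p(g(0, s(b)))), p(s(0)))  →  g(g(0, s(b)), p(s(0)))   [R2 at 1]
5. g(g(0, s(b)), p(s(0)))  →  g(b, p(s(0)))   [R3 at 1]
6. g(b, p(s(0)))  →  s(0)   [R2 at ε]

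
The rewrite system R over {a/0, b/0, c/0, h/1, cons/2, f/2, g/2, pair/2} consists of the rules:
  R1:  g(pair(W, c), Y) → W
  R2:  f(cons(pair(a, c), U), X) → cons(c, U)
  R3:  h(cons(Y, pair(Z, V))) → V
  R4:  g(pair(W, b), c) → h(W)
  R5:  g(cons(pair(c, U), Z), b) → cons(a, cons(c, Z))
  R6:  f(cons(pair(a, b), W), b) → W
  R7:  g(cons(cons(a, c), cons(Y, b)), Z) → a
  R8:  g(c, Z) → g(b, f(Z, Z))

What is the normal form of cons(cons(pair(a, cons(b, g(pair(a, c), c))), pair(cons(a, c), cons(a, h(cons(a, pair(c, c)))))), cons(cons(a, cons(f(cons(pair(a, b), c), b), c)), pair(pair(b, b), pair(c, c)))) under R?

1. cons(cons(pair(a, cons(b, g(pair(a, c), c))), pair(cons(a, c), cons(a, h(cons(a, pair(c, c)))))), cons(cons(a, cons(f(cons(pair(a, b), c), b), c)), pair(pair(b, b), pair(c, c))))  →  cons(cons(pair(a, cons(b, a)), pair(cons(a, c), cons(a, h(cons(a, pair(c, c)))))), cons(cons(a, cons(f(cons(pair(a, b), c), b), c)), pair(pair(b, b), pair(c, c))))   [R1 at 1.1.2.2]
2. cons(cons(pair(a, cons(b, a)), pair(cons(a, c), cons(a, h(cons(a, pair(c, c)))))), cons(cons(a, cons(f(cons(pair(a, b), c), b), c)), pair(pair(b, b), pair(c, c))))  →  cons(cons(pair(a, cons(b, a)), pair(cons(a, c), cons(a, c))), cons(cons(a, cons(f(cons(pair(a, b), c), b), c)), pair(pair(b, b), pair(c, c))))   [R3 at 1.2.2.2]
3. cons(cons(pair(a, cons(b, a)), pair(cons(a, c), cons(a, c))), cons(cons(a, cons(f(cons(pair(a, b), c), b), c)), pair(pair(b, b), pair(c, c))))  →  cons(cons(pair(a, cons(b, a)), pair(cons(a, c), cons(a, c))), cons(cons(a, cons(c, c)), pair(pair(b, b), pair(c, c))))   [R6 at 2.1.2.1]

cons(cons(pair(a, cons(b, a)), pair(cons(a, c), cons(a, c))), cons(cons(a, cons(c, c)), pair(pair(b, b), pair(c, c))))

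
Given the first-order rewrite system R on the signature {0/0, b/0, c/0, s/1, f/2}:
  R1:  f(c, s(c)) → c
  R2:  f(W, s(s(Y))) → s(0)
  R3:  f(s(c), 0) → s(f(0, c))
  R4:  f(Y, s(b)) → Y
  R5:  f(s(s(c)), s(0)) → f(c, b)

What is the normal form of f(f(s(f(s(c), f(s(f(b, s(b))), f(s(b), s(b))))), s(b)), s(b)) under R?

1. f(f(s(f(s(c), f(s(f(b, s(b))), f(s(b), s(b))))), s(b)), s(b))  →  f(s(f(s(c), f(s(f(b, s(b))), f(s(b), s(b))))), s(b))   [R4 at ε]
2. f(s(f(s(c), f(s(f(b, s(b))), f(s(b), s(b))))), s(b))  →  s(f(s(c), f(s(f(b, s(b))), f(s(b), s(b)))))   [R4 at ε]
3. s(f(s(c), f(s(f(b, s(b))), f(s(b), s(b)))))  →  s(f(s(c), f(s(b), f(s(b), s(b)))))   [R4 at 1.2.1.1]
4. s(f(s(c), f(s(b), f(s(b), s(b)))))  →  s(f(s(c), f(s(b), s(b))))   [R4 at 1.2.2]
5. s(f(s(c), f(s(b), s(b))))  →  s(f(s(c), s(b)))   [R4 at 1.2]
6. s(f(s(c), s(b)))  →  s(s(c))   [R4 at 1]

s(s(c))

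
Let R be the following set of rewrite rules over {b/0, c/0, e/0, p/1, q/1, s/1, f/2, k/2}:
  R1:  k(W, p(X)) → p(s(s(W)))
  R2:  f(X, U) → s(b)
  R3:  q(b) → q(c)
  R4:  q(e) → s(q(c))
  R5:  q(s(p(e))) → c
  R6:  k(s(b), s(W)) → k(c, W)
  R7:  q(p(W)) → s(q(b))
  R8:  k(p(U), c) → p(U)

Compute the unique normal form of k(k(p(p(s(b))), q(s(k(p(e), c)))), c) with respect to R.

1. k(k(p(p(s(b))), q(s(k(p(e), c)))), c)  →  k(k(p(p(s(b))), q(s(p(e)))), c)   [R8 at 1.2.1.1]
2. k(k(p(p(s(b))), q(s(p(e)))), c)  →  k(k(p(p(s(b))), c), c)   [R5 at 1.2]
3. k(k(p(p(s(b))), c), c)  →  k(p(p(s(b))), c)   [R8 at 1]
4. k(p(p(s(b))), c)  →  p(p(s(b)))   [R8 at ε]

p(p(s(b)))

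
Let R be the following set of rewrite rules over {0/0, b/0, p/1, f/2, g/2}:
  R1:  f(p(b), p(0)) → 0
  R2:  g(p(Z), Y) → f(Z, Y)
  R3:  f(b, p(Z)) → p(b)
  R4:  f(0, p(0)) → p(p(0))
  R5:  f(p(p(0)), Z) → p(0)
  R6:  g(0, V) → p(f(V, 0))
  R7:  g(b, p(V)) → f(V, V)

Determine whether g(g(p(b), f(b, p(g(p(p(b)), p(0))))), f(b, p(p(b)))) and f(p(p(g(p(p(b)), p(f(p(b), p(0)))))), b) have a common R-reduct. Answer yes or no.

Reduce t₁ = g(g(p(b), f(b, p(g(p(p(b)), p(0))))), f(b, p(p(b)))):
1. g(g(p(b), f(b, p(g(p(p(b)), p(0))))), f(b, p(p(b))))  →  g(f(b, f(b, p(g(p(p(b)), p(0))))), f(b, p(p(b))))   [R2 at 1]
2. g(f(b, f(b, p(g(p(p(b)), p(0))))), f(b, p(p(b))))  →  g(f(b, p(b)), f(b, p(p(b))))   [R3 at 1.2]
3. g(f(b, p(b)), f(b, p(p(b))))  →  g(p(b), f(b, p(p(b))))   [R3 at 1]
4. g(p(b), f(b, p(p(b))))  →  f(b, f(b, p(p(b))))   [R2 at ε]
5. f(b, f(b, p(p(b))))  →  f(b, p(b))   [R3 at 2]
6. f(b, p(b))  →  p(b)   [R3 at ε]

Reduce t₂ = f(p(p(g(p(p(b)), p(f(p(b), p(0)))))), b):
1. f(p(p(g(p(p(b)), p(f(p(b), p(0)))))), b)  →  f(p(p(f(p(b), p(f(p(b), p(0)))))), b)   [R2 at 1.1.1]
2. f(p(p(f(p(b), p(f(p(b), p(0)))))), b)  →  f(p(p(f(p(b), p(0)))), b)   [R1 at 1.1.1.2.1]
3. f(p(p(f(p(b), p(0)))), b)  →  f(p(p(0)), b)   [R1 at 1.1.1]
4. f(p(p(0)), b)  →  p(0)   [R5 at ε]

no — NF(t₁) = p(b), NF(t₂) = p(0)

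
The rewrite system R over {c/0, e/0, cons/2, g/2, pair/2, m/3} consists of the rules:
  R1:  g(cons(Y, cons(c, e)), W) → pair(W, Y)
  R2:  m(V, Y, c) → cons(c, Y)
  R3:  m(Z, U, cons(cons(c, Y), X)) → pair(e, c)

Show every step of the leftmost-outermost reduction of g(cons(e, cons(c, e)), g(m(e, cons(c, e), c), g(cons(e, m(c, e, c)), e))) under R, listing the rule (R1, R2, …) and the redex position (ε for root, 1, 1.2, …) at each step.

1. g(cons(e, cons(c, e)), g(m(e, cons(c, e), c), g(cons(e, m(c, e, c)), e)))  →  pair(g(m(e, cons(c, e), c), g(cons(e, m(c, e, c)), e)), e)   [R1 at ε]
2. pair(g(m(e, cons(c, e), c), g(cons(e, m(c, e, c)), e)), e)  →  pair(g(cons(c, cons(c, e)), g(cons(e, m(c, e, c)), e)), e)   [R2 at 1.1]
3. pair(g(cons(c, cons(c, e)), g(cons(e, m(c, e, c)), e)), e)  →  pair(pair(g(cons(e, m(c, e, c)), e), c), e)   [R1 at 1]
4. pair(pair(g(cons(e, m(c, e, c)), e), c), e)  →  pair(pair(g(cons(e, cons(c, e)), e), c), e)   [R2 at 1.1.1.2]
5. pair(pair(g(cons(e, cons(c, e)), e), c), e)  →  pair(pair(pair(e, e), c), e)   [R1 at 1.1]

pair(pair(pair(e, e), c), e)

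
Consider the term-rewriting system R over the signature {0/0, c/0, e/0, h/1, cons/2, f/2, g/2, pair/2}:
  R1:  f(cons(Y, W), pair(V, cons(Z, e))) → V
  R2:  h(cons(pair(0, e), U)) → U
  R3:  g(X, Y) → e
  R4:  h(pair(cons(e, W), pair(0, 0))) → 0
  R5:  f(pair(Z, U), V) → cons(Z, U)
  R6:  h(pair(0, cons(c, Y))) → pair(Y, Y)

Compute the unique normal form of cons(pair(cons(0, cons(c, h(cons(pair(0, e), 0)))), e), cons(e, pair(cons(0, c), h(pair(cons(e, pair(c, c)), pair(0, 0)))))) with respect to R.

cons(pair(cons(0, cons(c, 0)), e), cons(e, pair(cons(0, c), 0)))

1. cons(pair(cons(0, cons(c, h(cons(pair(0, e), 0)))), e), cons(e, pair(cons(0, c), h(pair(cons(e, pair(c, c)), pair(0, 0))))))  →  cons(pair(cons(0, cons(c, 0)), e), cons(e, pair(cons(0, c), h(pair(cons(e, pair(c, c)), pair(0, 0))))))   [R2 at 1.1.2.2]
2. cons(pair(cons(0, cons(c, 0)), e), cons(e, pair(cons(0, c), h(pair(cons(e, pair(c, c)), pair(0, 0))))))  →  cons(pair(cons(0, cons(c, 0)), e), cons(e, pair(cons(0, c), 0)))   [R4 at 2.2.2]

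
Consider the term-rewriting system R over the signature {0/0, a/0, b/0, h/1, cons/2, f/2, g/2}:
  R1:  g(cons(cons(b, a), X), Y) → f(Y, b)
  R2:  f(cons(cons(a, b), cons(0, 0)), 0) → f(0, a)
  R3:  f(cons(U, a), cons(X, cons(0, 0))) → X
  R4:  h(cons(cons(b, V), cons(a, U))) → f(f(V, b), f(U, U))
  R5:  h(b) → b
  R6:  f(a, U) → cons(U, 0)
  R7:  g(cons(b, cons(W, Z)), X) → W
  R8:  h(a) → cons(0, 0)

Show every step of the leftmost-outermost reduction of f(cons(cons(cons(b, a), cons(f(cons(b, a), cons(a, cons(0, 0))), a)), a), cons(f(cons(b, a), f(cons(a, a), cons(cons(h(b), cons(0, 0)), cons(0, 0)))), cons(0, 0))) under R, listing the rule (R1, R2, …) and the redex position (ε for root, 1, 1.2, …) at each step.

b

1. f(cons(cons(cons(b, a), cons(f(cons(b, a), cons(a, cons(0, 0))), a)), a), cons(f(cons(b, a), f(cons(a, a), cons(cons(h(b), cons(0, 0)), cons(0, 0)))), cons(0, 0)))  →  f(cons(b, a), f(cons(a, a), cons(cons(h(b), cons(0, 0)), cons(0, 0))))   [R3 at ε]
2. f(cons(b, a), f(cons(a, a), cons(cons(h(b), cons(0, 0)), cons(0, 0))))  →  f(cons(b, a), cons(h(b), cons(0, 0)))   [R3 at 2]
3. f(cons(b, a), cons(h(b), cons(0, 0)))  →  h(b)   [R3 at ε]
4. h(b)  →  b   [R5 at ε]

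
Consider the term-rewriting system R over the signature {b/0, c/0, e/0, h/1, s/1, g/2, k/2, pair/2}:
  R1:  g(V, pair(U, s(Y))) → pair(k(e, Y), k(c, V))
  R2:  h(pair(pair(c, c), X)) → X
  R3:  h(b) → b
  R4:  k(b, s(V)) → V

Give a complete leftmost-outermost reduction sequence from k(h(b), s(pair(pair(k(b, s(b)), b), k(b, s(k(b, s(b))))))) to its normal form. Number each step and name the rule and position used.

1. k(h(b), s(pair(pair(k(b, s(b)), b), k(b, s(k(b, s(b)))))))  →  k(b, s(pair(pair(k(b, s(b)), b), k(b, s(k(b, s(b)))))))   [R3 at 1]
2. k(b, s(pair(pair(k(b, s(b)), b), k(b, s(k(b, s(b)))))))  →  pair(pair(k(b, s(b)), b), k(b, s(k(b, s(b)))))   [R4 at ε]
3. pair(pair(k(b, s(b)), b), k(b, s(k(b, s(b)))))  →  pair(pair(b, b), k(b, s(k(b, s(b)))))   [R4 at 1.1]
4. pair(pair(b, b), k(b, s(k(b, s(b)))))  →  pair(pair(b, b), k(b, s(b)))   [R4 at 2]
5. pair(pair(b, b), k(b, s(b)))  →  pair(pair(b, b), b)   [R4 at 2]

pair(pair(b, b), b)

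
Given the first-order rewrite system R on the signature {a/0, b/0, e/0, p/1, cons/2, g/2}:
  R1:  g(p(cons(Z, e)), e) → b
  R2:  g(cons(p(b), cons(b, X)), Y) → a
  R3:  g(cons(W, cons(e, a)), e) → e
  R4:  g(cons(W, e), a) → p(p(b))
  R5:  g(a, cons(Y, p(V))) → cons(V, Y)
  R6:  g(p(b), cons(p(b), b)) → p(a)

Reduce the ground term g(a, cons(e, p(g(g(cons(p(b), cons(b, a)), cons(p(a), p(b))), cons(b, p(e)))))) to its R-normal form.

cons(cons(e, b), e)

1. g(a, cons(e, p(g(g(cons(p(b), cons(b, a)), cons(p(a), p(b))), cons(b, p(e))))))  →  cons(g(g(cons(p(b), cons(b, a)), cons(p(a), p(b))), cons(b, p(e))), e)   [R5 at ε]
2. cons(g(g(cons(p(b), cons(b, a)), cons(p(a), p(b))), cons(b, p(e))), e)  →  cons(g(a, cons(b, p(e))), e)   [R2 at 1.1]
3. cons(g(a, cons(b, p(e))), e)  →  cons(cons(e, b), e)   [R5 at 1]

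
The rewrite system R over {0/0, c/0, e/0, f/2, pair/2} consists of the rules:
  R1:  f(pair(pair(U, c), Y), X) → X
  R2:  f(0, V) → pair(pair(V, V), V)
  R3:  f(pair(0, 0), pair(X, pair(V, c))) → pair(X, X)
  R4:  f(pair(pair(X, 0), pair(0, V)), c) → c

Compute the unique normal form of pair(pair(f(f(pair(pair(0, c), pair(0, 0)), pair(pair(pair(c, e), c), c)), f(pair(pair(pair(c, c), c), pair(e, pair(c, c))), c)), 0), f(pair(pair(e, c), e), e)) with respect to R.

pair(pair(c, 0), e)

1. pair(pair(f(f(pair(pair(0, c), pair(0, 0)), pair(pair(pair(c, e), c), c)), f(pair(pair(pair(c, c), c), pair(e, pair(c, c))), c)), 0), f(pair(pair(e, c), e), e))  →  pair(pair(f(pair(pair(pair(c, e), c), c), f(pair(pair(pair(c, c), c), pair(e, pair(c, c))), c)), 0), f(pair(pair(e, c), e), e))   [R1 at 1.1.1]
2. pair(pair(f(pair(pair(pair(c, e), c), c), f(pair(pair(pair(c, c), c), pair(e, pair(c, c))), c)), 0), f(pair(pair(e, c), e), e))  →  pair(pair(f(pair(pair(pair(c, c), c), pair(e, pair(c, c))), c), 0), f(pair(pair(e, c), e), e))   [R1 at 1.1]
3. pair(pair(f(pair(pair(pair(c, c), c), pair(e, pair(c, c))), c), 0), f(pair(pair(e, c), e), e))  →  pair(pair(c, 0), f(pair(pair(e, c), e), e))   [R1 at 1.1]
4. pair(pair(c, 0), f(pair(pair(e, c), e), e))  →  pair(pair(c, 0), e)   [R1 at 2]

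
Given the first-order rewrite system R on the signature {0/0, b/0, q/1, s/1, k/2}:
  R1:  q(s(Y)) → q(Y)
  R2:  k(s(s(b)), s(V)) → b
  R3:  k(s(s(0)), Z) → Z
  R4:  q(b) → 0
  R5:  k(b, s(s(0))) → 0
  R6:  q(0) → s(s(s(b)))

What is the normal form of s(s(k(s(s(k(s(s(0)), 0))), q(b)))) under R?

1. s(s(k(s(s(k(s(s(0)), 0))), q(b))))  →  s(s(k(s(s(0)), q(b))))   [R3 at 1.1.1.1.1]
2. s(s(k(s(s(0)), q(b))))  →  s(s(q(b)))   [R3 at 1.1]
3. s(s(q(b)))  →  s(s(0))   [R4 at 1.1]

s(s(0))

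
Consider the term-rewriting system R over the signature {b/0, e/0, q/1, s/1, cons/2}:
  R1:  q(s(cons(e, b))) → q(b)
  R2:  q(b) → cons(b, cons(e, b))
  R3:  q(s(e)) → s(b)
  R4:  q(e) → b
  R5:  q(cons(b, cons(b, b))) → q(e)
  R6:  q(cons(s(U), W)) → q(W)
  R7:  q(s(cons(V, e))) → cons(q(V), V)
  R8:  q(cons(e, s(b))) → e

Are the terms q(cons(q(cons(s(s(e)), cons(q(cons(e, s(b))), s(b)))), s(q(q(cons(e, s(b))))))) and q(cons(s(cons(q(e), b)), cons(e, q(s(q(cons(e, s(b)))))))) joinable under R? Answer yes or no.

yes — NF(t₁) = e, NF(t₂) = e

Reduce t₁ = q(cons(q(cons(s(s(e)), cons(q(cons(e, s(b))), s(b)))), s(q(q(cons(e, s(b))))))):
1. q(cons(q(cons(s(s(e)), cons(q(cons(e, s(b))), s(b)))), s(q(q(cons(e, s(b)))))))  →  q(cons(q(cons(q(cons(e, s(b))), s(b))), s(q(q(cons(e, s(b)))))))   [R6 at 1.1]
2. q(cons(q(cons(q(cons(e, s(b))), s(b))), s(q(q(cons(e, s(b)))))))  →  q(cons(q(cons(e, s(b))), s(q(q(cons(e, s(b)))))))   [R8 at 1.1.1.1]
3. q(cons(q(cons(e, s(b))), s(q(q(cons(e, s(b)))))))  →  q(cons(e, s(q(q(cons(e, s(b)))))))   [R8 at 1.1]
4. q(cons(e, s(q(q(cons(e, s(b)))))))  →  q(cons(e, s(q(e))))   [R8 at 1.2.1.1]
5. q(cons(e, s(q(e))))  →  q(cons(e, s(b)))   [R4 at 1.2.1]
6. q(cons(e, s(b)))  →  e   [R8 at ε]

Reduce t₂ = q(cons(s(cons(q(e), b)), cons(e, q(s(q(cons(e, s(b)))))))):
1. q(cons(s(cons(q(e), b)), cons(e, q(s(q(cons(e, s(b))))))))  →  q(cons(e, q(s(q(cons(e, s(b)))))))   [R6 at ε]
2. q(cons(e, q(s(q(cons(e, s(b)))))))  →  q(cons(e, q(s(e))))   [R8 at 1.2.1.1]
3. q(cons(e, q(s(e))))  →  q(cons(e, s(b)))   [R3 at 1.2]
4. q(cons(e, s(b)))  →  e   [R8 at ε]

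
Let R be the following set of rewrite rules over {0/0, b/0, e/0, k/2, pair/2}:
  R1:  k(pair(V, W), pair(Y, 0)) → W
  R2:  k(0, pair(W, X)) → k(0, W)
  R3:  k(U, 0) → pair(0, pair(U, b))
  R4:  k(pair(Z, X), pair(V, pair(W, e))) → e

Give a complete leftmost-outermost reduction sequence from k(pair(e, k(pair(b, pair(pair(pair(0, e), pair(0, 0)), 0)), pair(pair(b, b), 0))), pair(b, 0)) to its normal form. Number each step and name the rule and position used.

1. k(pair(e, k(pair(b, pair(pair(pair(0, e), pair(0, 0)), 0)), pair(pair(b, b), 0))), pair(b, 0))  →  k(pair(b, pair(pair(pair(0, e), pair(0, 0)), 0)), pair(pair(b, b), 0))   [R1 at ε]
2. k(pair(b, pair(pair(pair(0, e), pair(0, 0)), 0)), pair(pair(b, b), 0))  →  pair(pair(pair(0, e), pair(0, 0)), 0)   [R1 at ε]

pair(pair(pair(0, e), pair(0, 0)), 0)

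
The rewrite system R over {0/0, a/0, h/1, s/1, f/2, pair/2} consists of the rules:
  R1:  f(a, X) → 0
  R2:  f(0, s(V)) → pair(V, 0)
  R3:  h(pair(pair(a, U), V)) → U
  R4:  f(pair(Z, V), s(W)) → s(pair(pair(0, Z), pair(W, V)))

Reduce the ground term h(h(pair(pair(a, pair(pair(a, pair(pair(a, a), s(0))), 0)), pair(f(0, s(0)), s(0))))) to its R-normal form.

1. h(h(pair(pair(a, pair(pair(a, pair(pair(a, a), s(0))), 0)), pair(f(0, s(0)), s(0)))))  →  h(pair(pair(a, pair(pair(a, a), s(0))), 0))   [R3 at 1]
2. h(pair(pair(a, pair(pair(a, a), s(0))), 0))  →  pair(pair(a, a), s(0))   [R3 at ε]

pair(pair(a, a), s(0))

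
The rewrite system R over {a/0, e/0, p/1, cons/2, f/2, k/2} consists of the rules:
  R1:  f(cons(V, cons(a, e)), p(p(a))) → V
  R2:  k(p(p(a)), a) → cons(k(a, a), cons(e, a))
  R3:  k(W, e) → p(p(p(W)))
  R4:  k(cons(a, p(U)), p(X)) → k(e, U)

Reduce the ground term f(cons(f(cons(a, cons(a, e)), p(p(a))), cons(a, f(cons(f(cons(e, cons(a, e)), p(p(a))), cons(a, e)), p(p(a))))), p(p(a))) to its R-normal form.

a

1. f(cons(f(cons(a, cons(a, e)), p(p(a))), cons(a, f(cons(f(cons(e, cons(a, e)), p(p(a))), cons(a, e)), p(p(a))))), p(p(a)))  →  f(cons(a, cons(a, f(cons(f(cons(e, cons(a, e)), p(p(a))), cons(a, e)), p(p(a))))), p(p(a)))   [R1 at 1.1]
2. f(cons(a, cons(a, f(cons(f(cons(e, cons(a, e)), p(p(a))), cons(a, e)), p(p(a))))), p(p(a)))  →  f(cons(a, cons(a, f(cons(e, cons(a, e)), p(p(a))))), p(p(a)))   [R1 at 1.2.2]
3. f(cons(a, cons(a, f(cons(e, cons(a, e)), p(p(a))))), p(p(a)))  →  f(cons(a, cons(a, e)), p(p(a)))   [R1 at 1.2.2]
4. f(cons(a, cons(a, e)), p(p(a)))  →  a   [R1 at ε]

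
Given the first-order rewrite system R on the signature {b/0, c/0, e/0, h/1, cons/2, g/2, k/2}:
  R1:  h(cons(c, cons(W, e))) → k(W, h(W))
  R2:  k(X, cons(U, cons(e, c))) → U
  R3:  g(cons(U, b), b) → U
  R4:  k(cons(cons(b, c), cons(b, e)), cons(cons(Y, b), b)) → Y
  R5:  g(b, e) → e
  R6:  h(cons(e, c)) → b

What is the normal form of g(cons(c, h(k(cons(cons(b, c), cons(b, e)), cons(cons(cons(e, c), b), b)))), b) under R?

c

1. g(cons(c, h(k(cons(cons(b, c), cons(b, e)), cons(cons(cons(e, c), b), b)))), b)  →  g(cons(c, h(cons(e, c))), b)   [R4 at 1.2.1]
2. g(cons(c, h(cons(e, c))), b)  →  g(cons(c, b), b)   [R6 at 1.2]
3. g(cons(c, b), b)  →  c   [R3 at ε]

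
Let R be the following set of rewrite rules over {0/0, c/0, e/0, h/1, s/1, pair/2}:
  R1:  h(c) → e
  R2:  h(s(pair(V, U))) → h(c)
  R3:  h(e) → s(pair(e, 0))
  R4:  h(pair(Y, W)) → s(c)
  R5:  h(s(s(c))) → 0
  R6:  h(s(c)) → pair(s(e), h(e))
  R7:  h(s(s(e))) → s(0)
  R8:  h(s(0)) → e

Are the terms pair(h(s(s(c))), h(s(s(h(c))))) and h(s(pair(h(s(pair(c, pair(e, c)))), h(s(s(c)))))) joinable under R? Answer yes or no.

no — NF(t₁) = pair(0, s(0)), NF(t₂) = e

Reduce t₁ = pair(h(s(s(c))), h(s(s(h(c))))):
1. pair(h(s(s(c))), h(s(s(h(c)))))  →  pair(0, h(s(s(h(c)))))   [R5 at 1]
2. pair(0, h(s(s(h(c)))))  →  pair(0, h(s(s(e))))   [R1 at 2.1.1.1]
3. pair(0, h(s(s(e))))  →  pair(0, s(0))   [R7 at 2]

Reduce t₂ = h(s(pair(h(s(pair(c, pair(e, c)))), h(s(s(c)))))):
1. h(s(pair(h(s(pair(c, pair(e, c)))), h(s(s(c))))))  →  h(c)   [R2 at ε]
2. h(c)  →  e   [R1 at ε]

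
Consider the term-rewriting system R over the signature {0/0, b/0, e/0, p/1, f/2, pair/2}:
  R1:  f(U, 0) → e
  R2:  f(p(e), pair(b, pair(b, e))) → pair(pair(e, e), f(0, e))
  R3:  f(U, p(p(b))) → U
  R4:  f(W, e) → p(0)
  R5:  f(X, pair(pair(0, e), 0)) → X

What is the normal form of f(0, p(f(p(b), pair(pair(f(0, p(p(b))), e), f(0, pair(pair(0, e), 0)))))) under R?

1. f(0, p(f(p(b), pair(pair(f(0, p(p(b))), e), f(0, pair(pair(0, e), 0))))))  →  f(0, p(f(p(b), pair(pair(0, e), f(0, pair(pair(0, e), 0))))))   [R3 at 2.1.2.1.1]
2. f(0, p(f(p(b), pair(pair(0, e), f(0, pair(pair(0, e), 0))))))  →  f(0, p(f(p(b), pair(pair(0, e), 0))))   [R5 at 2.1.2.2]
3. f(0, p(f(p(b), pair(pair(0, e), 0))))  →  f(0, p(p(b)))   [R5 at 2.1]
4. f(0, p(p(b)))  →  0   [R3 at ε]

0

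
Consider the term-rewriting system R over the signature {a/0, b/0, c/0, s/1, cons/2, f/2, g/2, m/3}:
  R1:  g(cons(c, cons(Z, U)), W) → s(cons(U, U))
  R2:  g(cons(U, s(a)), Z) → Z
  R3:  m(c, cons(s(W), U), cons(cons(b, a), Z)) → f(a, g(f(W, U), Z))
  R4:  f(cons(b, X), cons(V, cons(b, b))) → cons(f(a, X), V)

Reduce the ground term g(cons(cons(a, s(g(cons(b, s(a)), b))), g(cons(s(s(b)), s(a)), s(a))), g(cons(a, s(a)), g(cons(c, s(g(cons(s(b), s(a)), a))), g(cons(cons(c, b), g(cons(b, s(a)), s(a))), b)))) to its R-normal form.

b

1. g(cons(cons(a, s(g(cons(b, s(a)), b))), g(cons(s(s(b)), s(a)), s(a))), g(cons(a, s(a)), g(cons(c, s(g(cons(s(b), s(a)), a))), g(cons(cons(c, b), g(cons(b, s(a)), s(a))), b))))  →  g(cons(cons(a, s(b)), g(cons(s(s(b)), s(a)), s(a))), g(cons(a, s(a)), g(cons(c, s(g(cons(s(b), s(a)), a))), g(cons(cons(c, b), g(cons(b, s(a)), s(a))), b))))   [R2 at 1.1.2.1]
2. g(cons(cons(a, s(b)), g(cons(s(s(b)), s(a)), s(a))), g(cons(a, s(a)), g(cons(c, s(g(cons(s(b), s(a)), a))), g(cons(cons(c, b), g(cons(b, s(a)), s(a))), b))))  →  g(cons(cons(a, s(b)), s(a)), g(cons(a, s(a)), g(cons(c, s(g(cons(s(b), s(a)), a))), g(cons(cons(c, b), g(cons(b, s(a)), s(a))), b))))   [R2 at 1.2]
3. g(cons(cons(a, s(b)), s(a)), g(cons(a, s(a)), g(cons(c, s(g(cons(s(b), s(a)), a))), g(cons(cons(c, b), g(cons(b, s(a)), s(a))), b))))  →  g(cons(a, s(a)), g(cons(c, s(g(cons(s(b), s(a)), a))), g(cons(cons(c, b), g(cons(b, s(a)), s(a))), b)))   [R2 at ε]
4. g(cons(a, s(a)), g(cons(c, s(g(cons(s(b), s(a)), a))), g(cons(cons(c, b), g(cons(b, s(a)), s(a))), b)))  →  g(cons(c, s(g(cons(s(b), s(a)), a))), g(cons(cons(c, b), g(cons(b, s(a)), s(a))), b))   [R2 at ε]
5. g(cons(c, s(g(cons(s(b), s(a)), a))), g(cons(cons(c, b), g(cons(b, s(a)), s(a))), b))  →  g(cons(c, s(a)), g(cons(cons(c, b), g(cons(b, s(a)), s(a))), b))   [R2 at 1.2.1]
6. g(cons(c, s(a)), g(cons(cons(c, b), g(cons(b, s(a)), s(a))), b))  →  g(cons(cons(c, b), g(cons(b, s(a)), s(a))), b)   [R2 at ε]
7. g(cons(cons(c, b), g(cons(b, s(a)), s(a))), b)  →  g(cons(cons(c, b), s(a)), b)   [R2 at 1.2]
8. g(cons(cons(c, b), s(a)), b)  →  b   [R2 at ε]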